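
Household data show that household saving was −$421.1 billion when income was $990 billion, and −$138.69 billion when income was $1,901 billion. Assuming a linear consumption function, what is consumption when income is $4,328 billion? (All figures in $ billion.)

C = 3714.32

MPS = ΔS/ΔY = (-138.69 − (-421.1))/(1901 − 990) = 282.41/911 = 0.31
MPC = 1 − MPS = 0.69
Autonomous saving = -421.1 − 0.31(990) = -728, so a = 728
C = 728 + 0.69(4328) = 728 + 2986.32 = 3714.32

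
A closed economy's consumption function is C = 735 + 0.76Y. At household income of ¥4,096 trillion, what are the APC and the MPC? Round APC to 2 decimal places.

APC = 0.94; MPC = 0.76

MPC = 0.76 (the slope of the consumption function)
C = 735 + 0.76(4096) = 3847.96, so APC = 3847.96/4096 = 0.94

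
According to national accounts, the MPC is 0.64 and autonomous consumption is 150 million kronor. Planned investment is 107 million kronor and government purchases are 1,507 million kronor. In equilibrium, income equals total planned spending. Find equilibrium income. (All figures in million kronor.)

Y = C + I + G = 150 + 0.64Y + 107 + 1507
Y − 0.64Y = 1764
0.36Y = 1764, so Y = 1764/0.36 = 4900

Y = 4900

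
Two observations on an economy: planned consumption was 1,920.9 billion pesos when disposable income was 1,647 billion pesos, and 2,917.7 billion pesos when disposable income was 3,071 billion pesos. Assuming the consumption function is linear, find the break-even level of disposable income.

Y = 2560

MPC = (2917.7 − 1920.9)/(3071 − 1647) = 996.8/1424 = 0.7
a = 1920.9 − 0.7(1647) = 1920.9 − 1152.9 = 768
Break-even: Y = a/(1−MPC) = 768/0.3 = 2560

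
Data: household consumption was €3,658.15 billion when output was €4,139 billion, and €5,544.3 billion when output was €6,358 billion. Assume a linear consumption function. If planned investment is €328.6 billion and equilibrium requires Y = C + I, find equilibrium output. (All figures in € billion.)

Y = 3124

MPC = (5544.3 − 3658.15)/(6358 − 4139) = 1886.15/2219 = 0.85
a = 3658.15 − 0.85(4139) = 140
Equilibrium: Y = 140 + 0.85Y + 328.6
0.15Y = 468.6, so Y = 468.6/0.15 = 3124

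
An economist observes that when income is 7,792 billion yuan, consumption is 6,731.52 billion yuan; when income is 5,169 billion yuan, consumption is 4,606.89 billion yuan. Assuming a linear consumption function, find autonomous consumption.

a = 420

MPC = ΔC/ΔY = (6731.52 − 4606.89)/(7792 − 5169) = 2124.63/2623 = 0.81
a = C − MPC·Y = 4606.89 − 0.81(5169) = 4606.89 − 4186.89 = 420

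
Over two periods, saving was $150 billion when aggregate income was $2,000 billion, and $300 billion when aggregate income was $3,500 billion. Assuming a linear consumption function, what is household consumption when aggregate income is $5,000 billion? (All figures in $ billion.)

C = 4550

MPS = ΔS/ΔY = (300 − 150)/(3500 − 2000) = 150/1500 = 0.1
MPC = 1 − MPS = 0.9
Autonomous saving = 150 − 0.1(2000) = -50, so a = 50
C = 50 + 0.9(5000) = 50 + 4500 = 4550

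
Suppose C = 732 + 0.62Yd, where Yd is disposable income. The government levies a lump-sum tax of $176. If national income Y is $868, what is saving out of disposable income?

S = -469.04

Yd = Y − T = 868 − 176 = 692
C = 732 + 0.62(692) = 732 + 429.04 = 1161.04
S = Yd − C = 692 − 1161.04 = -469.04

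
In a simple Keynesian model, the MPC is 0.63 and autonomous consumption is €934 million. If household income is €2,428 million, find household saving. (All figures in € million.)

S = -35.64

C = 934 + 0.63(2428) = 934 + 1529.64 = 2463.64
S = Y − C = 2428 − 2463.64 = -35.64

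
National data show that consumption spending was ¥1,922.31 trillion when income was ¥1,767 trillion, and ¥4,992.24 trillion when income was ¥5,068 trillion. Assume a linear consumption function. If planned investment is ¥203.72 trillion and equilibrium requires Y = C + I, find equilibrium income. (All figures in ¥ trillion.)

Y = 6896

MPC = (4992.24 − 1922.31)/(5068 − 1767) = 3069.93/3301 = 0.93
a = 1922.31 − 0.93(1767) = 279
Equilibrium: Y = 279 + 0.93Y + 203.72
0.07Y = 482.72, so Y = 482.72/0.07 = 6896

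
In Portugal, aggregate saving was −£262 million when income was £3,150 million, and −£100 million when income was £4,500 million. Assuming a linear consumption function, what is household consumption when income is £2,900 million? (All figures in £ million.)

MPS = ΔS/ΔY = (-100 − (-262))/(4500 − 3150) = 162/1350 = 0.12
MPC = 1 − MPS = 0.88
Autonomous saving = -262 − 0.12(3150) = -640, so a = 640
C = 640 + 0.88(2900) = 640 + 2552 = 3192

C = 3192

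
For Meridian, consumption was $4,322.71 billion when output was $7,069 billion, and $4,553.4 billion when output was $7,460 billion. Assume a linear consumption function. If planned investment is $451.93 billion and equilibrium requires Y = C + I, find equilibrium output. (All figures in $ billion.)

MPC = (4553.4 − 4322.71)/(7460 − 7069) = 230.69/391 = 0.59
a = 4322.71 − 0.59(7069) = 152
Equilibrium: Y = 152 + 0.59Y + 451.93
0.41Y = 603.93, so Y = 603.93/0.41 = 1473

Y = 1473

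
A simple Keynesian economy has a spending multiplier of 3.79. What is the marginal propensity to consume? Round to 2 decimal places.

MPC = 0.74

k = 1/(1 − MPC), so 1 − MPC = 1/k = 1/3.79 = 0.2639
MPC = 1 − 0.2639 = 0.74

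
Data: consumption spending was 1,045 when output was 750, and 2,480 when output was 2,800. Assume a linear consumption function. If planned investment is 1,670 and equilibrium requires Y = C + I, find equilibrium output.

MPC = (2480 − 1045)/(2800 − 750) = 1435/2050 = 0.7
a = 1045 − 0.7(750) = 520
Equilibrium: Y = 520 + 0.7Y + 1670
0.3Y = 2190, so Y = 2190/0.3 = 7300

Y = 7300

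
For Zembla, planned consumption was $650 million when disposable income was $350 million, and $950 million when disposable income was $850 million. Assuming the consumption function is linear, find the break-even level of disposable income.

MPC = (950 − 650)/(850 − 350) = 300/500 = 0.6
a = 650 − 0.6(350) = 650 − 210 = 440
Break-even: Y = a/(1−MPC) = 440/0.4 = 1100

Y = 1100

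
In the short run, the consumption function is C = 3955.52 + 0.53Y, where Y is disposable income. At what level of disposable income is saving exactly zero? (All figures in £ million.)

At break-even, C = Y: 3955.52 + 0.53Y = Y
0.47Y = 3955.52, so Y = 3955.52/0.47 = 8416

Y = 8416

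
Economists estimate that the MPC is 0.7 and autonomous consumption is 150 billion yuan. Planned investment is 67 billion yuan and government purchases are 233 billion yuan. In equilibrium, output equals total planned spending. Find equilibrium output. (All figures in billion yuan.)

Y = 1500

Y = C + I + G = 150 + 0.7Y + 67 + 233
Y − 0.7Y = 450
0.3Y = 450, so Y = 450/0.3 = 1500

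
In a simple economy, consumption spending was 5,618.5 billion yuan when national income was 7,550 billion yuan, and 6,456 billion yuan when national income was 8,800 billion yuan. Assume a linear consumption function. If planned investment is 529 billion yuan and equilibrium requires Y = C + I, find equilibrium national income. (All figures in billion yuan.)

Y = 3300

MPC = (6456 − 5618.5)/(8800 − 7550) = 837.5/1250 = 0.67
a = 5618.5 − 0.67(7550) = 560
Equilibrium: Y = 560 + 0.67Y + 529
0.33Y = 1089, so Y = 1089/0.33 = 3300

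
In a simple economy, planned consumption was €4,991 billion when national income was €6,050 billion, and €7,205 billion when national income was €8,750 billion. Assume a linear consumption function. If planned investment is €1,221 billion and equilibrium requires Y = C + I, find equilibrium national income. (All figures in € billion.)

MPC = (7205 − 4991)/(8750 − 6050) = 2214/2700 = 0.82
a = 4991 − 0.82(6050) = 30
Equilibrium: Y = 30 + 0.82Y + 1221
0.18Y = 1251, so Y = 1251/0.18 = 6950

Y = 6950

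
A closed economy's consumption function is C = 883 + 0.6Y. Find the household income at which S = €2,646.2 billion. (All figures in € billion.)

Y = 8823

S = Y − C = -883 + 0.4Y
-883 + 0.4Y = 2646.2, so 0.4Y = 3529.2 and Y = 8823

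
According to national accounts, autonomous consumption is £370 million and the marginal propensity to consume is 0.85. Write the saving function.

S = Y − C = Y − (370 + 0.85Y) = -370 + (1 − 0.85)Y

S = -370 + 0.15Y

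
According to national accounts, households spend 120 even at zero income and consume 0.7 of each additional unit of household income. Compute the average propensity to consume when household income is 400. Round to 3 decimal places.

APC = 1.000

C = 120 + 0.7(400) = 400
APC = C/Y = 400/400 = 1.000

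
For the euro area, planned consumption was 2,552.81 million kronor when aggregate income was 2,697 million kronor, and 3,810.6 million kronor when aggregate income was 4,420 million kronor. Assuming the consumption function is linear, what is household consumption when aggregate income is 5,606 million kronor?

C = 4676.38

MPC = (3810.6 − 2552.81)/(4420 − 2697) = 1257.79/1723 = 0.73
a = 2552.81 − 0.73(2697) = 2552.81 − 1968.81 = 584
C = 584 + 0.73(5606) = 584 + 4092.38 = 4676.38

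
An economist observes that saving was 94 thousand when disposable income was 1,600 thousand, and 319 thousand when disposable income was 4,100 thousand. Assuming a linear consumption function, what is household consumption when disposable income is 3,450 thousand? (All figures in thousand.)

C = 3189.5

MPS = ΔS/ΔY = (319 − 94)/(4100 − 1600) = 225/2500 = 0.09
MPC = 1 − MPS = 0.91
Autonomous saving = 94 − 0.09(1600) = -50, so a = 50
C = 50 + 0.91(3450) = 50 + 3139.5 = 3189.5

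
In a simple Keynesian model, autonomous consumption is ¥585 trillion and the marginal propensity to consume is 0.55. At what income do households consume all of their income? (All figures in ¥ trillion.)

At break-even, C = Y: 585 + 0.55Y = Y
0.45Y = 585, so Y = 585/0.45 = 1300

Y = 1300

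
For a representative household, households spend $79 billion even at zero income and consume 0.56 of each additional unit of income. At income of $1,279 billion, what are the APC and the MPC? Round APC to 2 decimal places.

APC = 0.62; MPC = 0.56

MPC = 0.56 (the slope of the consumption function)
C = 79 + 0.56(1279) = 795.24, so APC = 795.24/1279 = 0.62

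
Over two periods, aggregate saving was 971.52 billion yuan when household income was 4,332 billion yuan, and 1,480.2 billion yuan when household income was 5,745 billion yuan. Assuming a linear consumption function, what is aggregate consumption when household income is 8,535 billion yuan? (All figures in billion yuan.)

C = 6050.4

MPS = ΔS/ΔY = (1480.2 − 971.52)/(5745 − 4332) = 508.68/1413 = 0.36
MPC = 1 − MPS = 0.64
Autonomous saving = 971.52 − 0.36(4332) = -588, so a = 588
C = 588 + 0.64(8535) = 588 + 5462.4 = 6050.4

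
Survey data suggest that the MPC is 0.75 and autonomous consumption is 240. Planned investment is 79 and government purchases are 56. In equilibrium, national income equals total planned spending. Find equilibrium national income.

Y = 1500

Y = C + I + G = 240 + 0.75Y + 79 + 56
Y − 0.75Y = 375
0.25Y = 375, so Y = 375/0.25 = 1500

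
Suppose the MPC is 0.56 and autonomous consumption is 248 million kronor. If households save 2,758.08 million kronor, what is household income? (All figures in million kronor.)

S = Y − C = -248 + 0.44Y
-248 + 0.44Y = 2758.08, so 0.44Y = 3006.08 and Y = 6832

Y = 6832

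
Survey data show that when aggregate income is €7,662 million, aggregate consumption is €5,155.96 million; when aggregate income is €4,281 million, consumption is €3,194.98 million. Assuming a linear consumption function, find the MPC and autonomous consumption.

MPC = 0.58; a = 712

MPC = ΔC/ΔY = (5155.96 − 3194.98)/(7662 − 4281) = 1960.98/3381 = 0.58
a = C − MPC·Y = 3194.98 − 0.58(4281) = 3194.98 − 2482.98 = 712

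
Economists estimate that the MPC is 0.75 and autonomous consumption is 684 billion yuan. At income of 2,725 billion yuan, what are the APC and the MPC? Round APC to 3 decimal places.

APC = 1.001; MPC = 0.75

MPC = 0.75 (the slope of the consumption function)
C = 684 + 0.75(2725) = 2727.75, so APC = 2727.75/2725 = 1.001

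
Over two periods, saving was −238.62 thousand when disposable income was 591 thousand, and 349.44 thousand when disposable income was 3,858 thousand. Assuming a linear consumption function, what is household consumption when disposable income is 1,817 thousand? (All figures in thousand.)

C = 1834.94

MPS = ΔS/ΔY = (349.44 − (-238.62))/(3858 − 591) = 588.06/3267 = 0.18
MPC = 1 − MPS = 0.82
Autonomous saving = -238.62 − 0.18(591) = -345, so a = 345
C = 345 + 0.82(1817) = 345 + 1489.94 = 1834.94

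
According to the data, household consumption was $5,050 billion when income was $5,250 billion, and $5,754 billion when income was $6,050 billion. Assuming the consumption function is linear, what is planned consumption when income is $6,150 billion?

C = 5842

MPC = (5754 − 5050)/(6050 − 5250) = 704/800 = 0.88
a = 5050 − 0.88(5250) = 5050 − 4620 = 430
C = 430 + 0.88(6150) = 430 + 5412 = 5842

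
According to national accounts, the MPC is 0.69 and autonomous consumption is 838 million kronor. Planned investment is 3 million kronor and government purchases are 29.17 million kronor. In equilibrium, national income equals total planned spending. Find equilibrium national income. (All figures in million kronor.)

Y = C + I + G = 838 + 0.69Y + 3 + 29.17
Y − 0.69Y = 870.17
0.31Y = 870.17, so Y = 870.17/0.31 = 2807

Y = 2807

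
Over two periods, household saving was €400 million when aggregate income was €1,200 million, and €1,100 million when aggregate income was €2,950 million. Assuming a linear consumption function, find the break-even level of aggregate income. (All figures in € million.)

Y = 200

MPS = ΔS/ΔY = (1100 − 400)/(2950 − 1200) = 700/1750 = 0.4
MPC = 1 − MPS = 0.6
From S(1200) = 400: −a + 0.4(1200) = 400, so a = 480 − 400 = 80
Break-even (S = 0): Y = a/MPS = 80/0.4 = 200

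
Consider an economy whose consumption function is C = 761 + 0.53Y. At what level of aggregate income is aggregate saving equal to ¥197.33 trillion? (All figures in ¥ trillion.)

Y = 2039

S = Y − C = -761 + 0.47Y
-761 + 0.47Y = 197.33, so 0.47Y = 958.33 and Y = 2039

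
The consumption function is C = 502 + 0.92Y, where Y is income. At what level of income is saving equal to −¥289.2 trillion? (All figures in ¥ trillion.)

S = Y − C = -502 + 0.08Y
-502 + 0.08Y = -289.2, so 0.08Y = 212.8 and Y = 2660

Y = 2660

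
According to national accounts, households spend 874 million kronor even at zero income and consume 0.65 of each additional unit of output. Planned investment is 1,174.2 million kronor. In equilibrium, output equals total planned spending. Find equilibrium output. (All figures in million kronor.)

Y = C + I = 874 + 0.65Y + 1174.2
Y − 0.65Y = 2048.2
0.35Y = 2048.2, so Y = 2048.2/0.35 = 5852

Y = 5852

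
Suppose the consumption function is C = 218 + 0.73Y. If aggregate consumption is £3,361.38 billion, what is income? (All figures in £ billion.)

Y = 4306

218 + 0.73Y = 3361.38
0.73Y = 3143.38, so Y = 3143.38/0.73 = 4306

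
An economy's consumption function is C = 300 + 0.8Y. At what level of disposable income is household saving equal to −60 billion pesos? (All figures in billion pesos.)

Y = 1200

S = Y − C = -300 + 0.2Y
-300 + 0.2Y = -60, so 0.2Y = 240 and Y = 1200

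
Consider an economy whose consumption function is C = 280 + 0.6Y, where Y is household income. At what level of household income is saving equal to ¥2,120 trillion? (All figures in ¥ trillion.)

Y = 6000

S = Y − C = -280 + 0.4Y
-280 + 0.4Y = 2120, so 0.4Y = 2400 and Y = 6000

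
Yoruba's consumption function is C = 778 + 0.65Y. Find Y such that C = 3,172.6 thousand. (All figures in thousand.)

778 + 0.65Y = 3172.6
0.65Y = 2394.6, so Y = 2394.6/0.65 = 3684

Y = 3684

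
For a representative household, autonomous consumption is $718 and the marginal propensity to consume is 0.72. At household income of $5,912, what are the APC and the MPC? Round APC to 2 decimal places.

MPC = 0.72 (the slope of the consumption function)
C = 718 + 0.72(5912) = 4974.64, so APC = 4974.64/5912 = 0.84

APC = 0.84; MPC = 0.72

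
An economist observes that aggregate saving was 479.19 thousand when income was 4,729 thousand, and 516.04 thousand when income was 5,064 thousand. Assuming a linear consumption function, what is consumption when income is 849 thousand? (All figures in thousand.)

MPS = ΔS/ΔY = (516.04 − 479.19)/(5064 − 4729) = 36.85/335 = 0.11
MPC = 1 − MPS = 0.89
Autonomous saving = 479.19 − 0.11(4729) = -41, so a = 41
C = 41 + 0.89(849) = 41 + 755.61 = 796.61

C = 796.61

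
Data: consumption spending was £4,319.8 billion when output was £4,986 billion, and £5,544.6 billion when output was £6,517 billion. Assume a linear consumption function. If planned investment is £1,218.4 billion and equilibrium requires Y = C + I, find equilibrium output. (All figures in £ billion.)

Y = 7747

MPC = (5544.6 − 4319.8)/(6517 − 4986) = 1224.8/1531 = 0.8
a = 4319.8 − 0.8(4986) = 331
Equilibrium: Y = 331 + 0.8Y + 1218.4
0.2Y = 1549.4, so Y = 1549.4/0.2 = 7747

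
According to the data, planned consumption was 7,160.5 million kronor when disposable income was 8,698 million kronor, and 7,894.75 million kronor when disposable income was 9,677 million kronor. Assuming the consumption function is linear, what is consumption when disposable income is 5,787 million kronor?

MPC = (7894.75 − 7160.5)/(9677 − 8698) = 734.25/979 = 0.75
a = 7160.5 − 0.75(8698) = 7160.5 − 6523.5 = 637
C = 637 + 0.75(5787) = 637 + 4340.25 = 4977.25

C = 4977.25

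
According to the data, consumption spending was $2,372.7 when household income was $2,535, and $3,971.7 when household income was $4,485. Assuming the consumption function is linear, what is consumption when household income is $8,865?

C = 7563.3

MPC = (3971.7 − 2372.7)/(4485 − 2535) = 1599/1950 = 0.82
a = 2372.7 − 0.82(2535) = 2372.7 − 2078.7 = 294
C = 294 + 0.82(8865) = 294 + 7269.3 = 7563.3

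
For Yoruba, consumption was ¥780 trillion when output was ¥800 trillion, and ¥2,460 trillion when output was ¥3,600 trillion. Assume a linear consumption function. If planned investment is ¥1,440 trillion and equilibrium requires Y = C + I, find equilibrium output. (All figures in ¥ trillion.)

MPC = (2460 − 780)/(3600 − 800) = 1680/2800 = 0.6
a = 780 − 0.6(800) = 300
Equilibrium: Y = 300 + 0.6Y + 1440
0.4Y = 1740, so Y = 1740/0.4 = 4350

Y = 4350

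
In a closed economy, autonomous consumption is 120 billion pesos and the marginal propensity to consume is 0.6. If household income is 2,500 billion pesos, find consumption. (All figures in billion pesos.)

C = 120 + 0.6(2500) = 120 + 1500 = 1620

C = 1620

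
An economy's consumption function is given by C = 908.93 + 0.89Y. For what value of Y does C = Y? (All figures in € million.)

At break-even, C = Y: 908.93 + 0.89Y = Y
0.11Y = 908.93, so Y = 908.93/0.11 = 8263

Y = 8263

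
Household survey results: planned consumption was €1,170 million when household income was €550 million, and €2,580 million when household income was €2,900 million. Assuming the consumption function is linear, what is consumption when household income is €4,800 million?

MPC = (2580 − 1170)/(2900 − 550) = 1410/2350 = 0.6
a = 1170 − 0.6(550) = 1170 − 330 = 840
C = 840 + 0.6(4800) = 840 + 2880 = 3720

C = 3720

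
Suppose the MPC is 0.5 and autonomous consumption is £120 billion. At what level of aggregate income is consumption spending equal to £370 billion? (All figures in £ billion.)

Y = 500

120 + 0.5Y = 370
0.5Y = 250, so Y = 250/0.5 = 500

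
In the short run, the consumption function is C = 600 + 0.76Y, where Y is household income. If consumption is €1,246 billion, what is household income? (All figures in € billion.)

600 + 0.76Y = 1246
0.76Y = 646, so Y = 646/0.76 = 850

Y = 850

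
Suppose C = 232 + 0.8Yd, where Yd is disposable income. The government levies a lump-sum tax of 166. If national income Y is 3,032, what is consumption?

C = 2524.8

Yd = Y − T = 3032 − 166 = 2866
C = 232 + 0.8(2866) = 232 + 2292.8 = 2524.8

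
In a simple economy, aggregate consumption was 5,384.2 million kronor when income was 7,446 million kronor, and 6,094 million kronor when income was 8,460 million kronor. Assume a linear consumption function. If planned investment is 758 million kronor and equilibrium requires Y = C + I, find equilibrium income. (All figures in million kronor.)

Y = 3100

MPC = (6094 − 5384.2)/(8460 − 7446) = 709.8/1014 = 0.7
a = 5384.2 − 0.7(7446) = 172
Equilibrium: Y = 172 + 0.7Y + 758
0.3Y = 930, so Y = 930/0.3 = 3100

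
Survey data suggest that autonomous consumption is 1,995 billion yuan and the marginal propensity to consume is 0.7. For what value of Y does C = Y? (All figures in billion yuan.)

Y = 6650

At break-even, C = Y: 1995 + 0.7Y = Y
0.3Y = 1995, so Y = 1995/0.3 = 6650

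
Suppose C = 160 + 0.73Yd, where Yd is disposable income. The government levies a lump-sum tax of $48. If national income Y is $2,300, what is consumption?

C = 1803.96

Yd = Y − T = 2300 − 48 = 2252
C = 160 + 0.73(2252) = 160 + 1643.96 = 1803.96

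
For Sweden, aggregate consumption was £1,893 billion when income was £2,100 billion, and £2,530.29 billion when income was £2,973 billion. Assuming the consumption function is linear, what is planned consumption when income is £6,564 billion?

MPC = (2530.29 − 1893)/(2973 − 2100) = 637.29/873 = 0.73
a = 1893 − 0.73(2100) = 1893 − 1533 = 360
C = 360 + 0.73(6564) = 360 + 4791.72 = 5151.72

C = 5151.72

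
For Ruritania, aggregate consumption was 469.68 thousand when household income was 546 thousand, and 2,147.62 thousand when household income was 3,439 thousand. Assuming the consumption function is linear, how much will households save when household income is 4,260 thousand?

MPC = (2147.62 − 469.68)/(3439 − 546) = 1677.94/2893 = 0.58
a = 469.68 − 0.58(546) = 469.68 − 316.68 = 153
C = 153 + 0.58(4260) = 2623.8
S = 4260 − 2623.8 = 1636.2

S = 1636.2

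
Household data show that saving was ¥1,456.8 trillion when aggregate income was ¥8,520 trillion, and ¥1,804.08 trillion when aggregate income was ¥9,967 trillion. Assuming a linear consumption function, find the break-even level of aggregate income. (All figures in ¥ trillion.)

MPS = ΔS/ΔY = (1804.08 − 1456.8)/(9967 − 8520) = 347.28/1447 = 0.24
MPC = 1 − MPS = 0.76
From S(8520) = 1456.8: −a + 0.24(8520) = 1456.8, so a = 2044.8 − 1456.8 = 588
Break-even (S = 0): Y = a/MPS = 588/0.24 = 2450

Y = 2450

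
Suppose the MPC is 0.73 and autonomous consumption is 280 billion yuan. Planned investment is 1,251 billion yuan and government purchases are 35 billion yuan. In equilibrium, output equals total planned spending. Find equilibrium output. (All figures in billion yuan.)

Y = C + I + G = 280 + 0.73Y + 1251 + 35
Y − 0.73Y = 1566
0.27Y = 1566, so Y = 1566/0.27 = 5800

Y = 5800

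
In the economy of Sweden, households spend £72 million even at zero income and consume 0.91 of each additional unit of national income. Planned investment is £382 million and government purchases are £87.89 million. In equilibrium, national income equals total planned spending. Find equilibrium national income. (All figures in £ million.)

Y = 6021

Y = C + I + G = 72 + 0.91Y + 382 + 87.89
Y − 0.91Y = 541.89
0.09Y = 541.89, so Y = 541.89/0.09 = 6021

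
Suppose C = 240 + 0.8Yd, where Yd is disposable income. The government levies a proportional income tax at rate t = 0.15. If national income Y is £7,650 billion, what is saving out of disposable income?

S = 1060.5

Yd = (1 − 0.15)(7650) = 0.85(7650) = 6502.5
C = 240 + 0.8(6502.5) = 240 + 5202 = 5442
S = Yd − C = 6502.5 − 5442 = 1060.5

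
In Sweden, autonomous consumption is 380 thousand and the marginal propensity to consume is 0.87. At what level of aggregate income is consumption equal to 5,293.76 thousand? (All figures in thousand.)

Y = 5648

380 + 0.87Y = 5293.76
0.87Y = 4913.76, so Y = 4913.76/0.87 = 5648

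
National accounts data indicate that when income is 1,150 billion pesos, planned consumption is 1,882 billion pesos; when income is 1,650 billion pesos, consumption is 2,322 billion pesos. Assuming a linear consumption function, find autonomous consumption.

a = 870

MPC = ΔC/ΔY = (2322 − 1882)/(1650 − 1150) = 440/500 = 0.88
a = C − MPC·Y = 1882 − 0.88(1150) = 1882 − 1012 = 870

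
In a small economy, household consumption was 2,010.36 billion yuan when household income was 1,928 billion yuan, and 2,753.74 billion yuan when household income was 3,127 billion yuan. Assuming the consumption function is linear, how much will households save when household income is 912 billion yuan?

MPC = (2753.74 − 2010.36)/(3127 − 1928) = 743.38/1199 = 0.62
a = 2010.36 − 0.62(1928) = 2010.36 − 1195.36 = 815
C = 815 + 0.62(912) = 1380.44
S = 912 − 1380.44 = -468.44

S = -468.44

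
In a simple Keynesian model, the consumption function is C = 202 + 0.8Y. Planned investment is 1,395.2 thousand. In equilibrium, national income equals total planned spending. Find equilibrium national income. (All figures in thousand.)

Y = 7986

Y = C + I = 202 + 0.8Y + 1395.2
Y − 0.8Y = 1597.2
0.2Y = 1597.2, so Y = 1597.2/0.2 = 7986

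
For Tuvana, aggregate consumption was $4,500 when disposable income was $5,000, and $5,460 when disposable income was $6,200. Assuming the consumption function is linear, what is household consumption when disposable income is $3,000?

MPC = (5460 − 4500)/(6200 − 5000) = 960/1200 = 0.8
a = 4500 − 0.8(5000) = 4500 − 4000 = 500
C = 500 + 0.8(3000) = 500 + 2400 = 2900

C = 2900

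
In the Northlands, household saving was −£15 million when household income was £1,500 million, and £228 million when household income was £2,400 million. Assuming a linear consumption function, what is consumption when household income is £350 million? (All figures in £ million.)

MPS = ΔS/ΔY = (228 − (-15))/(2400 − 1500) = 243/900 = 0.27
MPC = 1 − MPS = 0.73
Autonomous saving = -15 − 0.27(1500) = -420, so a = 420
C = 420 + 0.73(350) = 420 + 255.5 = 675.5

C = 675.5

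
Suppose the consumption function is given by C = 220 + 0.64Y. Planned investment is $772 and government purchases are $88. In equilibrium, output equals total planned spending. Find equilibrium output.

Y = C + I + G = 220 + 0.64Y + 772 + 88
Y − 0.64Y = 1080
0.36Y = 1080, so Y = 1080/0.36 = 3000

Y = 3000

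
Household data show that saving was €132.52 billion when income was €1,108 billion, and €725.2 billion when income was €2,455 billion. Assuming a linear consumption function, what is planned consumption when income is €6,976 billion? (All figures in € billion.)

C = 4261.56

MPS = ΔS/ΔY = (725.2 − 132.52)/(2455 − 1108) = 592.68/1347 = 0.44
MPC = 1 − MPS = 0.56
Autonomous saving = 132.52 − 0.44(1108) = -355, so a = 355
C = 355 + 0.56(6976) = 355 + 3906.56 = 4261.56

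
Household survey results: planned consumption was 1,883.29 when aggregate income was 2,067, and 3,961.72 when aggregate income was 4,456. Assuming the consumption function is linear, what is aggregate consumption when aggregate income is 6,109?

C = 5399.83

MPC = (3961.72 − 1883.29)/(4456 − 2067) = 2078.43/2389 = 0.87
a = 1883.29 − 0.87(2067) = 1883.29 − 1798.29 = 85
C = 85 + 0.87(6109) = 85 + 5314.83 = 5399.83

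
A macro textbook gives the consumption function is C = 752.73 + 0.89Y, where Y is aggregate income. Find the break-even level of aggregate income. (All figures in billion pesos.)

At break-even, C = Y: 752.73 + 0.89Y = Y
0.11Y = 752.73, so Y = 752.73/0.11 = 6843

Y = 6843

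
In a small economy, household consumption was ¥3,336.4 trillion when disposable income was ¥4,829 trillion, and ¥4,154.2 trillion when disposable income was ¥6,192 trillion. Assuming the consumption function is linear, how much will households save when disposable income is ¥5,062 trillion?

S = 1585.8

MPC = (4154.2 − 3336.4)/(6192 − 4829) = 817.8/1363 = 0.6
a = 3336.4 − 0.6(4829) = 3336.4 − 2897.4 = 439
C = 439 + 0.6(5062) = 3476.2
S = 5062 − 3476.2 = 1585.8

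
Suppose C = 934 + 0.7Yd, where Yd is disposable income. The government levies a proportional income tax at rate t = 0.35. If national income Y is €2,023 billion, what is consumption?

Yd = (1 − 0.35)(2023) = 0.65(2023) = 1314.95
C = 934 + 0.7(1314.95) = 934 + 920.465 = 1854.465

C = 1854.465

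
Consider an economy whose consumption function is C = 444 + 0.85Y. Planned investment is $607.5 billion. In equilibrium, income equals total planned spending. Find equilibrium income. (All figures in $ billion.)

Y = C + I = 444 + 0.85Y + 607.5
Y − 0.85Y = 1051.5
0.15Y = 1051.5, so Y = 1051.5/0.15 = 7010

Y = 7010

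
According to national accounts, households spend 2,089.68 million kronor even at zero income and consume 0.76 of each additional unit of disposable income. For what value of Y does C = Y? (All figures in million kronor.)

At break-even, C = Y: 2089.68 + 0.76Y = Y
0.24Y = 2089.68, so Y = 2089.68/0.24 = 8707

Y = 8707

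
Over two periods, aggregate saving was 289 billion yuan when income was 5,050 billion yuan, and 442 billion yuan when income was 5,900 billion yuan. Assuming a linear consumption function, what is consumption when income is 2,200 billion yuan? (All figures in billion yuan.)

MPS = ΔS/ΔY = (442 − 289)/(5900 − 5050) = 153/850 = 0.18
MPC = 1 − MPS = 0.82
Autonomous saving = 289 − 0.18(5050) = -620, so a = 620
C = 620 + 0.82(2200) = 620 + 1804 = 2424

C = 2424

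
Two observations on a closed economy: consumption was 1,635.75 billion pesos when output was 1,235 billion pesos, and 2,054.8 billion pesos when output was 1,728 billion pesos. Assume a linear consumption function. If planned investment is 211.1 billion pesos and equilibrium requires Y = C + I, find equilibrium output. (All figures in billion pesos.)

Y = 5314

MPC = (2054.8 − 1635.75)/(1728 − 1235) = 419.05/493 = 0.85
a = 1635.75 − 0.85(1235) = 586
Equilibrium: Y = 586 + 0.85Y + 211.1
0.15Y = 797.1, so Y = 797.1/0.15 = 5314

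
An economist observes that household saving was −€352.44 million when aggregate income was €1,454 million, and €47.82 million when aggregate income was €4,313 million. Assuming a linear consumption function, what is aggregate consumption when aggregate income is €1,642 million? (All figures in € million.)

C = 1968.12

MPS = ΔS/ΔY = (47.82 − (-352.44))/(4313 − 1454) = 400.26/2859 = 0.14
MPC = 1 − MPS = 0.86
Autonomous saving = -352.44 − 0.14(1454) = -556, so a = 556
C = 556 + 0.86(1642) = 556 + 1412.12 = 1968.12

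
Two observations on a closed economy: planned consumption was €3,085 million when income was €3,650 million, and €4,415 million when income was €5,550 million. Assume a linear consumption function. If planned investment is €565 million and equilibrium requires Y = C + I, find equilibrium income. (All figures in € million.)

MPC = (4415 − 3085)/(5550 − 3650) = 1330/1900 = 0.7
a = 3085 − 0.7(3650) = 530
Equilibrium: Y = 530 + 0.7Y + 565
0.3Y = 1095, so Y = 1095/0.3 = 3650

Y = 3650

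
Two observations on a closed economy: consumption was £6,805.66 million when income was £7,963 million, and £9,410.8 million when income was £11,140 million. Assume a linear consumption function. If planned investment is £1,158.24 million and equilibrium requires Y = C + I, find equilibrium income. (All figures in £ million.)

Y = 7968

MPC = (9410.8 − 6805.66)/(11140 − 7963) = 2605.14/3177 = 0.82
a = 6805.66 − 0.82(7963) = 276
Equilibrium: Y = 276 + 0.82Y + 1158.24
0.18Y = 1434.24, so Y = 1434.24/0.18 = 7968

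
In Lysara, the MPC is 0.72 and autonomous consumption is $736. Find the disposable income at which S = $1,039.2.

Y = 6340

S = Y − C = -736 + 0.28Y
-736 + 0.28Y = 1039.2, so 0.28Y = 1775.2 and Y = 6340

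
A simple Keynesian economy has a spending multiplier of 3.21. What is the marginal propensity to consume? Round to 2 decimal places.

k = 1/(1 − MPC), so 1 − MPC = 1/k = 1/3.21 = 0.3115
MPC = 1 − 0.3115 = 0.69

MPC = 0.69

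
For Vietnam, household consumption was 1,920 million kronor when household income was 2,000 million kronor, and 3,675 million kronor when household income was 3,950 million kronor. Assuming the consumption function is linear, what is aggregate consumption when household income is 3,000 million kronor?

MPC = (3675 − 1920)/(3950 − 2000) = 1755/1950 = 0.9
a = 1920 − 0.9(2000) = 1920 − 1800 = 120
C = 120 + 0.9(3000) = 120 + 2700 = 2820

C = 2820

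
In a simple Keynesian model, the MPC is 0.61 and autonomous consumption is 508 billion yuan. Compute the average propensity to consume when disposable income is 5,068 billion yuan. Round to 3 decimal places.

APC = 0.710

C = 508 + 0.61(5068) = 3599.48
APC = C/Y = 3599.48/5068 = 0.710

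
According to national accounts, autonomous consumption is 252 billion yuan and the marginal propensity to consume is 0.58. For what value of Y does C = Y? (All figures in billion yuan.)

At break-even, C = Y: 252 + 0.58Y = Y
0.42Y = 252, so Y = 252/0.42 = 600

Y = 600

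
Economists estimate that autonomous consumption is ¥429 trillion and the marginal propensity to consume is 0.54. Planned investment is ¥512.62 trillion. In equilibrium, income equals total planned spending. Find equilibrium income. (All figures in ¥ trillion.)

Y = 2047

Y = C + I = 429 + 0.54Y + 512.62
Y − 0.54Y = 941.62
0.46Y = 941.62, so Y = 941.62/0.46 = 2047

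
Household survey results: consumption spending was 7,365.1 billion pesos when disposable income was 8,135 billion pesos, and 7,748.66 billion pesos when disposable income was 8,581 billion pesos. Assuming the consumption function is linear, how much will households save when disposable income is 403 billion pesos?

MPC = (7748.66 − 7365.1)/(8581 − 8135) = 383.56/446 = 0.86
a = 7365.1 − 0.86(8135) = 7365.1 − 6996.1 = 369
C = 369 + 0.86(403) = 715.58
S = 403 − 715.58 = -312.58

S = -312.58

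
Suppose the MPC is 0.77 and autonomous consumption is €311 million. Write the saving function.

S = -311 + 0.23Y

S = Y − C = Y − (311 + 0.77Y) = -311 + (1 − 0.77)Y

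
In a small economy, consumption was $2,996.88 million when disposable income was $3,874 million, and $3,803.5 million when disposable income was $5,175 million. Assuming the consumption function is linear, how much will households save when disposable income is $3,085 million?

MPC = (3803.5 − 2996.88)/(5175 − 3874) = 806.62/1301 = 0.62
a = 2996.88 − 0.62(3874) = 2996.88 − 2401.88 = 595
C = 595 + 0.62(3085) = 2507.7
S = 3085 − 2507.7 = 577.3

S = 577.3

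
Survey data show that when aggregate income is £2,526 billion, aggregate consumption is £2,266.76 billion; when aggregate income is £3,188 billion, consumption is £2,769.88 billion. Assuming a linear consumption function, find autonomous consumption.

MPC = ΔC/ΔY = (2769.88 − 2266.76)/(3188 − 2526) = 503.12/662 = 0.76
a = C − MPC·Y = 2266.76 − 0.76(2526) = 2266.76 − 1919.76 = 347

a = 347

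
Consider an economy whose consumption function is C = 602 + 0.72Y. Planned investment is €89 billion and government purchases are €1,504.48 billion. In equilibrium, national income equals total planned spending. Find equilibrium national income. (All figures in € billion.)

Y = 7841

Y = C + I + G = 602 + 0.72Y + 89 + 1504.48
Y − 0.72Y = 2195.48
0.28Y = 2195.48, so Y = 2195.48/0.28 = 7841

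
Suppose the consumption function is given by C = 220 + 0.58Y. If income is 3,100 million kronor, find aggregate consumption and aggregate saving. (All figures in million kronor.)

C = 220 + 0.58(3100) = 220 + 1798 = 2018
S = Y − C = 3100 − 2018 = 1082

C = 2018; S = 1082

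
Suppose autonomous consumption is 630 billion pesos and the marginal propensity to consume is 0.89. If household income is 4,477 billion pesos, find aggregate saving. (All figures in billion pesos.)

C = 630 + 0.89(4477) = 630 + 3984.53 = 4614.53
S = Y − C = 4477 − 4614.53 = -137.53

S = -137.53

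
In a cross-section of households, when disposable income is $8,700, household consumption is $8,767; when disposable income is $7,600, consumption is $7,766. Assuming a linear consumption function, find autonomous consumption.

MPC = ΔC/ΔY = (8767 − 7766)/(8700 − 7600) = 1001/1100 = 0.91
a = C − MPC·Y = 7766 − 0.91(7600) = 7766 − 6916 = 850

a = 850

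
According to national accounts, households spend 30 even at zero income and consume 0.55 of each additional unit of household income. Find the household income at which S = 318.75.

Y = 775

S = Y − C = -30 + 0.45Y
-30 + 0.45Y = 318.75, so 0.45Y = 348.75 and Y = 775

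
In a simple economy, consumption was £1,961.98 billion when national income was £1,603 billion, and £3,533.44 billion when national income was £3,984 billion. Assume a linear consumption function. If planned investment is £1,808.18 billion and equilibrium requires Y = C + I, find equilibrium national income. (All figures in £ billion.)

Y = 7977

MPC = (3533.44 − 1961.98)/(3984 − 1603) = 1571.46/2381 = 0.66
a = 1961.98 − 0.66(1603) = 904
Equilibrium: Y = 904 + 0.66Y + 1808.18
0.34Y = 2712.18, so Y = 2712.18/0.34 = 7977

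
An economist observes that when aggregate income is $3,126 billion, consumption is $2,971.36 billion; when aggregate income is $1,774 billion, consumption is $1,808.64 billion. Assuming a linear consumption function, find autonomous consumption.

MPC = ΔC/ΔY = (2971.36 − 1808.64)/(3126 − 1774) = 1162.72/1352 = 0.86
a = C − MPC·Y = 1808.64 − 0.86(1774) = 1808.64 − 1525.64 = 283

a = 283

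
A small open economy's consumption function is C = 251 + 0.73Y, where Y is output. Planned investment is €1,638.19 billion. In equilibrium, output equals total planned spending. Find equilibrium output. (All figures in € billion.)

Y = 6997

Y = C + I = 251 + 0.73Y + 1638.19
Y − 0.73Y = 1889.19
0.27Y = 1889.19, so Y = 1889.19/0.27 = 6997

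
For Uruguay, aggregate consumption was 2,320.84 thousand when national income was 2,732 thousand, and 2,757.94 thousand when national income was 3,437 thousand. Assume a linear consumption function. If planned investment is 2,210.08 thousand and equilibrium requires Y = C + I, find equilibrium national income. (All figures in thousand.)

MPC = (2757.94 − 2320.84)/(3437 − 2732) = 437.1/705 = 0.62
a = 2320.84 − 0.62(2732) = 627
Equilibrium: Y = 627 + 0.62Y + 2210.08
0.38Y = 2837.08, so Y = 2837.08/0.38 = 7466

Y = 7466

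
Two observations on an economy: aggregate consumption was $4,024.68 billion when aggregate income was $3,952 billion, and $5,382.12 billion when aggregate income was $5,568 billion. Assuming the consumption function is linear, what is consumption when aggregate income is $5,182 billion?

MPC = (5382.12 − 4024.68)/(5568 − 3952) = 1357.44/1616 = 0.84
a = 4024.68 − 0.84(3952) = 4024.68 − 3319.68 = 705
C = 705 + 0.84(5182) = 705 + 4352.88 = 5057.88

C = 5057.88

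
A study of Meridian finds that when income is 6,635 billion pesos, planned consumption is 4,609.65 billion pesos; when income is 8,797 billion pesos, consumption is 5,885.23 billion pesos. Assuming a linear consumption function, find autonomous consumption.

a = 695

MPC = ΔC/ΔY = (5885.23 − 4609.65)/(8797 − 6635) = 1275.58/2162 = 0.59
a = C − MPC·Y = 4609.65 − 0.59(6635) = 4609.65 − 3914.65 = 695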